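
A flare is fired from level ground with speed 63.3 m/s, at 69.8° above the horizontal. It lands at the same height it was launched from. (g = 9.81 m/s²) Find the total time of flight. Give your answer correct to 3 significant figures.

12.1 s

Vertical component: v_y = 63.3 sin 69.8° = 59.41 m/s.
For a projectile landing at launch height, time of flight is t = 2 v_y / g = 2 × 59.41 / 9.81 = 12.1 s.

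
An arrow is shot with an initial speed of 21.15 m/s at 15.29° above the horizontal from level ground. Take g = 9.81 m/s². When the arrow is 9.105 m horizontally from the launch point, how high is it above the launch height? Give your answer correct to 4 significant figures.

v_x = 21.15 cos 15.29° = 20.401 m/s, v_y0 = 21.15 sin 15.29° = 5.5774 m/s.
Time to reach x = 9.105 m: t = x / v_x = 9.105 / 20.401 = 0.44630 s.
y = v_y0 t − ½ g t² = 5.5774×0.44630 − 4.905×0.44630² = 1.512 m.

1.512 m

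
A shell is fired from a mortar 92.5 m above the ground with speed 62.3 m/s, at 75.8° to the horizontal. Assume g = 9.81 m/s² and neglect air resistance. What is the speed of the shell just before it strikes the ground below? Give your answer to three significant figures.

75.5 m/s

v_x = 62.3 cos 75.8° = 15.28 m/s is unchanged throughout.
For the vertical component, v_y² = v_y0² + 2 g h = (60.40)² + 2×9.81×92.5 = 5463, so |v_y| = 73.91 m/s.
Impact speed = √(v_x² + v_y²) = √(233.5 + 5463) = 75.5 m/s.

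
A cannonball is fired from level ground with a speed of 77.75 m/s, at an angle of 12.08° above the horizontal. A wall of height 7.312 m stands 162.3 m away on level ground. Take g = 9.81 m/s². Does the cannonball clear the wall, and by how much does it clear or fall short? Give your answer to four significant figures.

Yes — it clears the wall by 5.070 m.

v_x = 77.75 cos 12.08° = 76.028 m/s; v_y0 = 77.75 sin 12.08° = 16.271 m/s.
Time to reach the wall: t = 162.3 / 76.028 = 2.1347 s.
Height at that point: y = 16.271×2.1347 − 4.905×2.1347² = 12.382 m.
That is 12.382 − 7.312 = 5.070 m above the top of the wall, so the cannonball clears it.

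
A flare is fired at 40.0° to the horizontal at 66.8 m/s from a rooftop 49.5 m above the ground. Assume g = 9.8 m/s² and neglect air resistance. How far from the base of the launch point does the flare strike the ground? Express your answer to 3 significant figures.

501 m

Components: v_x = 66.8 cos 40.0° = 51.17 m/s, v_y = 66.8 sin 40.0° = 42.94 m/s.
Vertical: 0 = 49.5 + 42.94 t − ½(9.8) t² ⇒ 4.900 t² − 42.94 t − 49.5 = 0.
t = [42.94 + √(1844 + 970.2)] / 9.800 = 9.795 s.
Horizontal: R = v_x · t = 51.17 × 9.795 = 501 m.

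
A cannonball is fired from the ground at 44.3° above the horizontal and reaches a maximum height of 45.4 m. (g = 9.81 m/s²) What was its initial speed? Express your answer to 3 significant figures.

At maximum height v_y = 0, so (v₀ sin θ)² = 2 g H.
v₀ sin 44.3° = √(2 × 9.81 × 45.4) = 29.85 m/s.
v₀ = 29.85 / sin 44.3° = 29.85 / 0.6984 = 42.7 m/s.

42.7 m/s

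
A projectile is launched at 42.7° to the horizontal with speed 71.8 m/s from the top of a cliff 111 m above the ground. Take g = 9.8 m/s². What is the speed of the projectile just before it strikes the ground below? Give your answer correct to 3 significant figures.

v_x = 71.8 cos 42.7° = 52.77 m/s is unchanged throughout.
For the vertical component, v_y² = v_y0² + 2 g h = (48.69)² + 2×9.8×111 = 4546, so |v_y| = 67.42 m/s.
Impact speed = √(v_x² + v_y²) = √(2785 + 4546) = 85.6 m/s.

85.6 m/s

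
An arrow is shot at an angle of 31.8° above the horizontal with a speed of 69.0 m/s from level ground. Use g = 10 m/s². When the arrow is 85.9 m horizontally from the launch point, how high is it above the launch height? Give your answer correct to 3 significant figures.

42.5 m

v_x = 69.0 cos 31.8° = 58.64 m/s, v_y0 = 69.0 sin 31.8° = 36.36 m/s.
Time to reach x = 85.9 m: t = x / v_x = 85.9 / 58.64 = 1.465 s.
y = v_y0 t − ½ g t² = 36.36×1.465 − 5.000×1.465² = 42.5 m.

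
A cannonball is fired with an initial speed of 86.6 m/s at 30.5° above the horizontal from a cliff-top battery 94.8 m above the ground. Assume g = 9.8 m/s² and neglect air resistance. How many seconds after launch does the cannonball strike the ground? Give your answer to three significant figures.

10.8 s

Vertical component: v_y = 86.6 sin 30.5° = 43.95 m/s.
Taking up as positive with launch at y = 94.8 m, landing at y = 0: 0 = 94.8 + 43.95 t − ½(9.8) t².
Solving 4.900 t² − 43.95 t − 94.8 = 0 gives t = [43.95 + √(43.95² + 4·4.900·94.8)] / 9.800 = 10.8 s.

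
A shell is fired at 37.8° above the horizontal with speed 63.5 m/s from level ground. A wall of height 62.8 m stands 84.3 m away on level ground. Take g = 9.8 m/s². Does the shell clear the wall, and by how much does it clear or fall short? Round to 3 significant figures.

No — it falls 11.2 m short of clearing the wall.

v_x = 63.5 cos 37.8° = 50.17 m/s; v_y0 = 63.5 sin 37.8° = 38.92 m/s.
Time to reach the wall: t = 84.3 / 50.17 = 1.680 s.
Height at that point: y = 38.92×1.680 − 4.900×1.680² = 51.56 m.
That is 62.8 − 51.56 = 11.2 m below the top of the wall, so the shell does not clear it.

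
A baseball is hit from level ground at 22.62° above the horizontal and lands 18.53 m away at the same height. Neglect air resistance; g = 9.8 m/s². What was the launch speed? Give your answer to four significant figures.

15.99 m/s

On level ground, R = v₀² sin(2θ) / g, so v₀ = √(R g / sin 2θ).
sin(2 × 22.62°) = 0.7101.
v₀ = √(18.53 × 9.8 / 0.7101) = √255.73 = 15.99 m/s.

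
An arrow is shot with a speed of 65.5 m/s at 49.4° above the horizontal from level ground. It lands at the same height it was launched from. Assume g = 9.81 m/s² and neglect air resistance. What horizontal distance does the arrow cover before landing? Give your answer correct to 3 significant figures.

432 m

Components: v_x = 65.5 cos 49.4° = 42.63 m/s, v_y = 65.5 sin 49.4° = 49.73 m/s.
Time of flight (same landing height): t = 2 v_y / g = 2 × 49.73 / 9.81 = 10.14 s.
Range: R = v_x · t = 42.63 × 10.14 = 432 m.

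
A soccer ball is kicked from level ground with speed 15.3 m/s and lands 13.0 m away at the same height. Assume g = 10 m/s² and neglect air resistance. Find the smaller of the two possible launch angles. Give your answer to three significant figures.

Level-ground range: R = v₀² sin(2θ)/g ⇒ sin 2θ = R g / v₀² = 13.0×10/15.3² = 0.5553.
2θ = arcsin(0.5553) = 33.73° or 180° − 33.73° = 146.27°.
So θ = 16.9° or θ = 73.1°.

16.9°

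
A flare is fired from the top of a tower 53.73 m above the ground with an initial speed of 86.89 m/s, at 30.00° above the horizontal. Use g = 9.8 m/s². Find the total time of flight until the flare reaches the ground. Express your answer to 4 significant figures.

9.967 s

Vertical component: v_y = 86.89 sin 30.00° = 43.445 m/s.
Taking up as positive with launch at y = 53.73 m, landing at y = 0: 0 = 53.73 + 43.445 t − ½(9.8) t².
Solving 4.900 t² − 43.445 t − 53.73 = 0 gives t = [43.445 + √(43.445² + 4·4.900·53.73)] / 9.800 = 9.967 s.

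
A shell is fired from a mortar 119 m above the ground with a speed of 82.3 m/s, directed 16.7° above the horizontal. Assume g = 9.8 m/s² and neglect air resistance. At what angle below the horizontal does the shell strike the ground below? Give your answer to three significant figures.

v_x = 82.3 cos 16.7° = 78.83 m/s.
At impact |v_y| = √(v_y0² + 2 g h) = √(23.65² + 2×9.8×119) = 53.77 m/s.
Angle below horizontal = arctan(|v_y| / v_x) = arctan(53.77 / 78.83) = 34.3°.

34.3°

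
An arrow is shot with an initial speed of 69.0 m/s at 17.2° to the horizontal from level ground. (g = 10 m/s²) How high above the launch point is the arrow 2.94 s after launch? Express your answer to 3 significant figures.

16.8 m

v_y0 = 69.0 sin 17.2° = 20.40 m/s.
y(t) = v_y0 t − ½ g t² = 20.40×2.94 − 5.000×2.94² = 16.8 m.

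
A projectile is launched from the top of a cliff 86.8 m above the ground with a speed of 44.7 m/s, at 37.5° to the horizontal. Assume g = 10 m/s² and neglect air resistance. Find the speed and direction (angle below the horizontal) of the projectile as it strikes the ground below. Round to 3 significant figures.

v_x = 44.7 cos 37.5° = 35.46 m/s (constant).
|v_y| at impact = √((27.21)² + 2×10×86.8) = 49.76 m/s.
Speed = √(35.46² + 49.76²) = 61.1 m/s; angle = arctan(49.76/35.46) = 54.5° below horizontal.

61.1 m/s at 54.5° below the horizontal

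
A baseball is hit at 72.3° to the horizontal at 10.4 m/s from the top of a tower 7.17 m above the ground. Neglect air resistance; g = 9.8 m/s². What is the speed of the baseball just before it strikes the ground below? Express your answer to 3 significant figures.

v_x = 10.4 cos 72.3° = 3.162 m/s is unchanged throughout.
For the vertical component, v_y² = v_y0² + 2 g h = (9.908)² + 2×9.8×7.17 = 238.7, so |v_y| = 15.45 m/s.
Impact speed = √(v_x² + v_y²) = √(9.998 + 238.7) = 15.8 m/s.

15.8 m/s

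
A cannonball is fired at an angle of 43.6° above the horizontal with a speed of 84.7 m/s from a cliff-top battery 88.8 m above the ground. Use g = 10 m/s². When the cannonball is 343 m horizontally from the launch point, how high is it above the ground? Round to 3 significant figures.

259 m

v_x = 84.7 cos 43.6° = 61.34 m/s, v_y0 = 84.7 sin 43.6° = 58.41 m/s.
Time to reach x = 343 m: t = x / v_x = 343 / 61.34 = 5.592 s.
y = 88.8 + v_y0 t − ½ g t² = 88.8 + 58.41×5.592 − 5.000×5.592² = 259 m.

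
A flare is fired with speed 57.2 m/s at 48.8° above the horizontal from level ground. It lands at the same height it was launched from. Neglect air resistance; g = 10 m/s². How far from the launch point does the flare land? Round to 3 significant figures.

324 m

For level ground, R = v₀² sin(2θ) / g.
sin(2 × 48.8°) = sin 97.60° = 0.9912.
R = (57.2)² × 0.9912 / 10 = 324 m.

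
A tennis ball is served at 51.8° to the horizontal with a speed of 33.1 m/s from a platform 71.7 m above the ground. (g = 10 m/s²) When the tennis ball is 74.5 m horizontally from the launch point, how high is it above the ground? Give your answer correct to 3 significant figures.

100 m

v_x = 33.1 cos 51.8° = 20.47 m/s, v_y0 = 33.1 sin 51.8° = 26.01 m/s.
Time to reach x = 74.5 m: t = x / v_x = 74.5 / 20.47 = 3.639 s.
y = 71.7 + v_y0 t − ½ g t² = 71.7 + 26.01×3.639 − 5.000×3.639² = 100 m.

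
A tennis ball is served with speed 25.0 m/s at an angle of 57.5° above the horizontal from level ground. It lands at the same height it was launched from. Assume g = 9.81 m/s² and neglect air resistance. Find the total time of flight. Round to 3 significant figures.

4.30 s

Vertical component: v_y = 25.0 sin 57.5° = 21.08 m/s.
For a projectile landing at launch height, time of flight is t = 2 v_y / g = 2 × 21.08 / 9.81 = 4.30 s.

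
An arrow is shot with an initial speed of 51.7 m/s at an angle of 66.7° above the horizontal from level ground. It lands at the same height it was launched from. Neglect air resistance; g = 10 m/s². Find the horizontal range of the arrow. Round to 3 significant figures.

Components: v_x = 51.7 cos 66.7° = 20.45 m/s, v_y = 51.7 sin 66.7° = 47.48 m/s.
Time of flight (same landing height): t = 2 v_y / g = 2 × 47.48 / 10 = 9.496 s.
Range: R = v_x · t = 20.45 × 9.496 = 194 m.

194 m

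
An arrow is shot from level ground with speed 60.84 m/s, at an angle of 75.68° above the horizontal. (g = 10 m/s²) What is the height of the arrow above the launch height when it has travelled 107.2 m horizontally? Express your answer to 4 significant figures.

166.2 m

v_x = 60.84 cos 75.68° = 15.048 m/s, v_y0 = 60.84 sin 75.68° = 58.950 m/s.
Time to reach x = 107.2 m: t = x / v_x = 107.2 / 15.048 = 7.1239 s.
y = v_y0 t − ½ g t² = 58.950×7.1239 − 5.000×7.1239² = 166.2 m.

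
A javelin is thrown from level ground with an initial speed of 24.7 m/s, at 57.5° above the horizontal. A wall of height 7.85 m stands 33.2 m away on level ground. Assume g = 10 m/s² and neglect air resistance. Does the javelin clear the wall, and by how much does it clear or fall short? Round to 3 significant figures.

Yes — it clears the wall by 13.0 m.

v_x = 24.7 cos 57.5° = 13.27 m/s; v_y0 = 24.7 sin 57.5° = 20.83 m/s.
Time to reach the wall: t = 33.2 / 13.27 = 2.502 s.
Height at that point: y = 20.83×2.502 − 5.000×2.502² = 20.82 m.
That is 20.82 − 7.85 = 13.0 m above the top of the wall, so the javelin clears it.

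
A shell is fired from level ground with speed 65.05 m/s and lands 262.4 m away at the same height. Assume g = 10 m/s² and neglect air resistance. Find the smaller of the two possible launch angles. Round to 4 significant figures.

19.16°

Level-ground range: R = v₀² sin(2θ)/g ⇒ sin 2θ = R g / v₀² = 262.4×10/65.05² = 0.6201.
2θ = arcsin(0.6201) = 38.323° or 180° − 38.323° = 141.677°.
So θ = 19.16° or θ = 70.84°.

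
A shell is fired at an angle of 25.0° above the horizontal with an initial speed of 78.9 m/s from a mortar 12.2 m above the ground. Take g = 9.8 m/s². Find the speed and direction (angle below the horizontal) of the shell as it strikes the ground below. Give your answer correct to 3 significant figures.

v_x = 78.9 cos 25.0° = 71.51 m/s (constant).
|v_y| at impact = √((33.34)² + 2×9.8×12.2) = 36.75 m/s.
Speed = √(71.51² + 36.75²) = 80.4 m/s; angle = arctan(36.75/71.51) = 27.2° below horizontal.

80.4 m/s at 27.2° below the horizontal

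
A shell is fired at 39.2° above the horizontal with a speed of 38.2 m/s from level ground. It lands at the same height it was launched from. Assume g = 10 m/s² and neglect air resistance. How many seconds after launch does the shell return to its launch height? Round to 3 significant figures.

Vertical component: v_y = 38.2 sin 39.2° = 24.14 m/s.
For a projectile landing at launch height, time of flight is t = 2 v_y / g = 2 × 24.14 / 10 = 4.83 s.

4.83 s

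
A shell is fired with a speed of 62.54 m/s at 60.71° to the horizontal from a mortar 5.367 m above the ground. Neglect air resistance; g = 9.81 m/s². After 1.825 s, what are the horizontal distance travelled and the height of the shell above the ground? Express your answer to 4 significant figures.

v_x = 62.54 cos 60.71° = 30.596 m/s; v_y0 = 62.54 sin 60.71° = 54.545 m/s.
x = v_x t = 30.596 × 1.825 = 55.84 m.
y = 5.367 + v_y0 t − ½ g t² = 88.57 m.

x = 55.84 m, y = 88.57 m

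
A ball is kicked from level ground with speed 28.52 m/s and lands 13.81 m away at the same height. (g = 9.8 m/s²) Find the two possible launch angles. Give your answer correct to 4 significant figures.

4.789° and 85.21°

Level-ground range: R = v₀² sin(2θ)/g ⇒ sin 2θ = R g / v₀² = 13.81×9.8/28.52² = 0.1664.
2θ = arcsin(0.1664) = 9.5786° or 180° − 9.5786° = 170.4214°.
So θ = 4.789° or θ = 85.21°.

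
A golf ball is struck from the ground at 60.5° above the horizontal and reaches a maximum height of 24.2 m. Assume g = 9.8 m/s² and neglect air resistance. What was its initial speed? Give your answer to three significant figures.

25.0 m/s

At maximum height v_y = 0, so (v₀ sin θ)² = 2 g H.
v₀ sin 60.5° = √(2 × 9.8 × 24.2) = 21.78 m/s.
v₀ = 21.78 / sin 60.5° = 21.78 / 0.8704 = 25.0 m/s.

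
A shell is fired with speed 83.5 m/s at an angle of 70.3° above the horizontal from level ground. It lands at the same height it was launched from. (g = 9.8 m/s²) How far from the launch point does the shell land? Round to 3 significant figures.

For level ground, R = v₀² sin(2θ) / g.
sin(2 × 70.3°) = sin 140.6° = 0.6347.
R = (83.5)² × 0.6347 / 9.8 = 452 m.

452 m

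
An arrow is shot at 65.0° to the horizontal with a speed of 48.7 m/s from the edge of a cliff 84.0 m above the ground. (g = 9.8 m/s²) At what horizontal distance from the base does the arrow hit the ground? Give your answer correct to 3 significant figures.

Components: v_x = 48.7 cos 65.0° = 20.58 m/s, v_y = 48.7 sin 65.0° = 44.14 m/s.
Vertical: 0 = 84.0 + 44.14 t − ½(9.8) t² ⇒ 4.900 t² − 44.14 t − 84.0 = 0.
t = [44.14 + √(1948 + 1646)] / 9.800 = 10.62 s.
Horizontal: R = v_x · t = 20.58 × 10.62 = 219 m.

219 m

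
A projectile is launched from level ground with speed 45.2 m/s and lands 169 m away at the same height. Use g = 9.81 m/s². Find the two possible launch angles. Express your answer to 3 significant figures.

27.1° and 62.9°

Level-ground range: R = v₀² sin(2θ)/g ⇒ sin 2θ = R g / v₀² = 169×9.81/45.2² = 0.8115.
2θ = arcsin(0.8115) = 54.24° or 180° − 54.24° = 125.76°.
So θ = 27.1° or θ = 62.9°.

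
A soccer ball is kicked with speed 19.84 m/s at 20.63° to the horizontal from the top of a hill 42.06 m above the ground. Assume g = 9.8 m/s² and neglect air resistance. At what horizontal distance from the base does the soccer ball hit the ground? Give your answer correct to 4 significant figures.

Components: v_x = 19.84 cos 20.63° = 18.568 m/s, v_y = 19.84 sin 20.63° = 6.9903 m/s.
Vertical: 0 = 42.06 + 6.9903 t − ½(9.8) t² ⇒ 4.900 t² − 6.9903 t − 42.06 = 0.
t = [6.9903 + √(48.864 + 824.38)] / 9.800 = 3.7287 s.
Horizontal: R = v_x · t = 18.568 × 3.7287 = 69.23 m.

69.23 m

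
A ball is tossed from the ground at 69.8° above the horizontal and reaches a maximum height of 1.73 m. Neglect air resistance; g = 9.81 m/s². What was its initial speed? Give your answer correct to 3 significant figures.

6.21 m/s

At maximum height v_y = 0, so (v₀ sin θ)² = 2 g H.
v₀ sin 69.8° = √(2 × 9.81 × 1.73) = 5.826 m/s.
v₀ = 5.826 / sin 69.8° = 5.826 / 0.9385 = 6.21 m/s.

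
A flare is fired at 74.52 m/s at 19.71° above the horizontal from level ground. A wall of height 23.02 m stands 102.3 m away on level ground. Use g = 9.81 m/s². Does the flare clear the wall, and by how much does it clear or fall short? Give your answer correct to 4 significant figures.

Yes — it clears the wall by 3.199 m.

v_x = 74.52 cos 19.71° = 70.154 m/s; v_y0 = 74.52 sin 19.71° = 25.133 m/s.
Time to reach the wall: t = 102.3 / 70.154 = 1.4582 s.
Height at that point: y = 25.133×1.4582 − 4.905×1.4582² = 26.219 m.
That is 26.219 − 23.02 = 3.199 m above the top of the wall, so the flare clears it.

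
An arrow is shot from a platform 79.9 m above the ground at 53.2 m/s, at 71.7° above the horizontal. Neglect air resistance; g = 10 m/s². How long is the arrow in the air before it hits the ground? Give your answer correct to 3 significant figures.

Vertical component: v_y = 53.2 sin 71.7° = 50.51 m/s.
Taking up as positive with launch at y = 79.9 m, landing at y = 0: 0 = 79.9 + 50.51 t − ½(10) t².
Solving 5.000 t² − 50.51 t − 79.9 = 0 gives t = [50.51 + √(50.51² + 4·5.000·79.9)] / 10.00 = 11.5 s.

11.5 s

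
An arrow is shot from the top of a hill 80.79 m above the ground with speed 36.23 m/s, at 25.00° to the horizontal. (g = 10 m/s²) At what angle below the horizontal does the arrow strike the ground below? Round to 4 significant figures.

52.64°

v_x = 36.23 cos 25.00° = 32.836 m/s.
At impact |v_y| = √(v_y0² + 2 g h) = √(15.311² + 2×10×80.79) = 43.014 m/s.
Angle below horizontal = arctan(|v_y| / v_x) = arctan(43.014 / 32.836) = 52.64°.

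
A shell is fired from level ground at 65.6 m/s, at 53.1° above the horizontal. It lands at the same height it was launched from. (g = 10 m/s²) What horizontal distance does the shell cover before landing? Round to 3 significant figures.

413 m

For level ground, R = v₀² sin(2θ) / g.
sin(2 × 53.1°) = sin 106.2° = 0.9603.
R = (65.6)² × 0.9603 / 10 = 413 m.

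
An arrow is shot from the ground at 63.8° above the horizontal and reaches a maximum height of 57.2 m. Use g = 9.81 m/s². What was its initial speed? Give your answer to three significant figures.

At maximum height v_y = 0, so (v₀ sin θ)² = 2 g H.
v₀ sin 63.8° = √(2 × 9.81 × 57.2) = 33.50 m/s.
v₀ = 33.50 / sin 63.8° = 33.50 / 0.8973 = 37.3 m/s.

37.3 m/s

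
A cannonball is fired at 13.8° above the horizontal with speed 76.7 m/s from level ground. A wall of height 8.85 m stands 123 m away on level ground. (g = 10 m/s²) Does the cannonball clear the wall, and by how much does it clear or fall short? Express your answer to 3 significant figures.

Yes — it clears the wall by 7.73 m.

v_x = 76.7 cos 13.8° = 74.49 m/s; v_y0 = 76.7 sin 13.8° = 18.30 m/s.
Time to reach the wall: t = 123 / 74.49 = 1.651 s.
Height at that point: y = 18.30×1.651 − 5.000×1.651² = 16.58 m.
That is 16.58 − 8.85 = 7.73 m above the top of the wall, so the cannonball clears it.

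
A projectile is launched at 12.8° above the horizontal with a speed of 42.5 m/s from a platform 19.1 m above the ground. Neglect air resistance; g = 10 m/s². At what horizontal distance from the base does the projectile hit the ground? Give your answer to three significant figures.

129 m

Components: v_x = 42.5 cos 12.8° = 41.44 m/s, v_y = 42.5 sin 12.8° = 9.416 m/s.
Vertical: 0 = 19.1 + 9.416 t − ½(10) t² ⇒ 5.000 t² − 9.416 t − 19.1 = 0.
t = [9.416 + √(88.66 + 382.0)] / 10.00 = 3.111 s.
Horizontal: R = v_x · t = 41.44 × 3.111 = 129 m.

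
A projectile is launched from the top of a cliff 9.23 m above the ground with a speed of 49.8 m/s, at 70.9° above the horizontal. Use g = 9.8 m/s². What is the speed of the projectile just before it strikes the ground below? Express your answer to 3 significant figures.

v_x = 49.8 cos 70.9° = 16.30 m/s is unchanged throughout.
For the vertical component, v_y² = v_y0² + 2 g h = (47.06)² + 2×9.8×9.23 = 2396, so |v_y| = 48.95 m/s.
Impact speed = √(v_x² + v_y²) = √(265.7 + 2396) = 51.6 m/s.

51.6 m/s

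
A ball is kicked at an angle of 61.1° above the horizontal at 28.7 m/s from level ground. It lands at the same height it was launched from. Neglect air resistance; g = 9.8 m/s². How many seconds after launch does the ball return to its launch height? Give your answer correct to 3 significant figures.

5.13 s

Vertical component: v_y = 28.7 sin 61.1° = 25.13 m/s.
For a projectile landing at launch height, time of flight is t = 2 v_y / g = 2 × 25.13 / 9.8 = 5.13 s.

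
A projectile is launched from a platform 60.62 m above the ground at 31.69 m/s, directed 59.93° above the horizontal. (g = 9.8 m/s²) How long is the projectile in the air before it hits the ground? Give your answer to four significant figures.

Vertical component: v_y = 31.69 sin 59.93° = 27.425 m/s.
Taking up as positive with launch at y = 60.62 m, landing at y = 0: 0 = 60.62 + 27.425 t − ½(9.8) t².
Solving 4.900 t² − 27.425 t − 60.62 = 0 gives t = [27.425 + √(27.425² + 4·4.900·60.62)] / 9.800 = 7.293 s.

7.293 s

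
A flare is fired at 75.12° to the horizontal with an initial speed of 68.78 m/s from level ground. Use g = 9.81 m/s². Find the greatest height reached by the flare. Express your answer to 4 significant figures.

225.2 m

Vertical component of launch velocity: v_y = 68.78 sin 75.12° = 66.474 m/s.
At the highest point the vertical velocity is zero, so v_y² = 2 g h_max.
h_max = (66.474)² / (2 × 9.81) = 4418.8 / 19.62 = 225.2 m.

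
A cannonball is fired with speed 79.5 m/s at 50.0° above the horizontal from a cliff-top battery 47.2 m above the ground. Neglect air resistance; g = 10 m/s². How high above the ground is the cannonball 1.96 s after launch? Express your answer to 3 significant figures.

147 m

v_y0 = 79.5 sin 50.0° = 60.90 m/s.
y(t) = 47.2 + v_y0 t − ½ g t² = 47.2 + 60.90×1.96 − ½×10×1.96² = 147 m.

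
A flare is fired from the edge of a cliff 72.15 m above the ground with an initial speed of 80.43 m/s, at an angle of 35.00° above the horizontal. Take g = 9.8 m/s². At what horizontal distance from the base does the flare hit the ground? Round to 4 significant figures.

710.3 m

Components: v_x = 80.43 cos 35.00° = 65.884 m/s, v_y = 80.43 sin 35.00° = 46.133 m/s.
Vertical: 0 = 72.15 + 46.133 t − ½(9.8) t² ⇒ 4.900 t² − 46.133 t − 72.15 = 0.
t = [46.133 + √(2128.3 + 1414.1)] / 9.800 = 10.781 s.
Horizontal: R = v_x · t = 65.884 × 10.781 = 710.3 m.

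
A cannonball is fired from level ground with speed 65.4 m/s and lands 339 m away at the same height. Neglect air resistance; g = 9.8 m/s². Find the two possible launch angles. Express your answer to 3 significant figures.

25.5° and 64.5°

Level-ground range: R = v₀² sin(2θ)/g ⇒ sin 2θ = R g / v₀² = 339×9.8/65.4² = 0.7767.
2θ = arcsin(0.7767) = 50.96° or 180° − 50.96° = 129.04°.
So θ = 25.5° or θ = 64.5°.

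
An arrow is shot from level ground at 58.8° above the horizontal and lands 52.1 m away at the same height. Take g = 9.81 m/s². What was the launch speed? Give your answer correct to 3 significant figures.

24.0 m/s

On level ground, R = v₀² sin(2θ) / g, so v₀ = √(R g / sin 2θ).
sin(2 × 58.8°) = 0.8862.
v₀ = √(52.1 × 9.81 / 0.8862) = √576.7 = 24.0 m/s.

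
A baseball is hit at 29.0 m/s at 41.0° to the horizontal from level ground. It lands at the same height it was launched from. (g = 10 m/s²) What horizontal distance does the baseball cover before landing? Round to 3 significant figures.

For level ground, R = v₀² sin(2θ) / g.
sin(2 × 41.0°) = sin 82.00° = 0.9903.
R = (29.0)² × 0.9903 / 10 = 83.3 m.

83.3 m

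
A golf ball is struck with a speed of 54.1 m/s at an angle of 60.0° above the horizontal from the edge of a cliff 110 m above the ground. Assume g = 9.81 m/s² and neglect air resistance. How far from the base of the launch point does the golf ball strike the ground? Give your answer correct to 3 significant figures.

Components: v_x = 54.1 cos 60.0° = 27.05 m/s, v_y = 54.1 sin 60.0° = 46.85 m/s.
Vertical: 0 = 110 + 46.85 t − ½(9.81) t² ⇒ 4.905 t² − 46.85 t − 110 = 0.
t = [46.85 + √(2195 + 2158)] / 9.810 = 11.50 s.
Horizontal: R = v_x · t = 27.05 × 11.50 = 311 m.

311 m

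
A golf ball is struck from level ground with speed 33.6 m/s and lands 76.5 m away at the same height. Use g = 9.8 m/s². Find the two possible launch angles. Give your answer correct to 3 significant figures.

Level-ground range: R = v₀² sin(2θ)/g ⇒ sin 2θ = R g / v₀² = 76.5×9.8/33.6² = 0.6641.
2θ = arcsin(0.6641) = 41.61° or 180° − 41.61° = 138.39°.
So θ = 20.8° or θ = 69.2°.

20.8° and 69.2°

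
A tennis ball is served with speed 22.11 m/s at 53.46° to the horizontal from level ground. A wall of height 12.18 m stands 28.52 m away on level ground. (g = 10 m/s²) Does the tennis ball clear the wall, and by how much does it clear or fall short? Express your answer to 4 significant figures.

Yes — it clears the wall by 2.837 m.

v_x = 22.11 cos 53.46° = 13.164 m/s; v_y0 = 22.11 sin 53.46° = 17.764 m/s.
Time to reach the wall: t = 28.52 / 13.164 = 2.1665 s.
Height at that point: y = 17.764×2.1665 − 5.000×2.1665² = 15.017 m.
That is 15.017 − 12.18 = 2.837 m above the top of the wall, so the tennis ball clears it.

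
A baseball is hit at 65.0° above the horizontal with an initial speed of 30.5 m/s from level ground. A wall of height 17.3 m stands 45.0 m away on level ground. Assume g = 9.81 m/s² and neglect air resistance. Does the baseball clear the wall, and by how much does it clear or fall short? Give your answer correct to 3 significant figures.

v_x = 30.5 cos 65.0° = 12.89 m/s; v_y0 = 30.5 sin 65.0° = 27.64 m/s.
Time to reach the wall: t = 45.0 / 12.89 = 3.491 s.
Height at that point: y = 27.64×3.491 − 4.905×3.491² = 36.71 m.
That is 36.71 − 17.3 = 19.4 m above the top of the wall, so the baseball clears it.

Yes — it clears the wall by 19.4 m.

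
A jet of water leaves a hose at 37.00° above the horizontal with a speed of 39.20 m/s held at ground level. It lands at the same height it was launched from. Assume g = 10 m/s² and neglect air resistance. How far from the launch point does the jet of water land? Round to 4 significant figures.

147.7 m

Components: v_x = 39.20 cos 37.00° = 31.307 m/s, v_y = 39.20 sin 37.00° = 23.591 m/s.
Time of flight (same landing height): t = 2 v_y / g = 2 × 23.591 / 10 = 4.7182 s.
Range: R = v_x · t = 31.307 × 4.7182 = 147.7 m.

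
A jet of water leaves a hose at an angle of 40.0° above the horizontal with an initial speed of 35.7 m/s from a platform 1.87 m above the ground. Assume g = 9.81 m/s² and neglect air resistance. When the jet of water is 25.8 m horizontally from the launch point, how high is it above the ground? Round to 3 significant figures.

19.2 m

v_x = 35.7 cos 40.0° = 27.35 m/s, v_y0 = 35.7 sin 40.0° = 22.95 m/s.
Time to reach x = 25.8 m: t = x / v_x = 25.8 / 27.35 = 0.9433 s.
y = 1.87 + v_y0 t − ½ g t² = 1.87 + 22.95×0.9433 − 4.905×0.9433² = 19.2 m.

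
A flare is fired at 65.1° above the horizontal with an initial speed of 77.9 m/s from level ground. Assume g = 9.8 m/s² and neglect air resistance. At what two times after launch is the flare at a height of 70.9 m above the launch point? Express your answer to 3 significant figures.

1.09 s and 13.3 s

v_y0 = 77.9 sin 65.1° = 70.66 m/s.
Set y = v_y0 t − ½ g t² = 70.9: 4.900 t² − 70.66 t + 70.9 = 0.
t = [70.66 ± √(4993 − 1390)] / 9.8 = (70.66 ± 60.02) / 9.8, giving t = 1.09 s or t = 13.3 s.
So the flare is at 70.9 m at t = 1.09 s (rising) and t = 13.3 s (falling).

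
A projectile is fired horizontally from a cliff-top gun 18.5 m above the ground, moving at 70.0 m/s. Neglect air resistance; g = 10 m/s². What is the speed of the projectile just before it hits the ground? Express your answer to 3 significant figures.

Fall time: t = √(2 × 18.5 / 10) = 1.924 s.
At impact: v_x = 70.0 m/s (unchanged), v_y = g t = 10 × 1.924 = 19.24 m/s.
Speed = √(v_x² + v_y²) = √(4900 + 370.2) = 72.6 m/s.

72.6 m/s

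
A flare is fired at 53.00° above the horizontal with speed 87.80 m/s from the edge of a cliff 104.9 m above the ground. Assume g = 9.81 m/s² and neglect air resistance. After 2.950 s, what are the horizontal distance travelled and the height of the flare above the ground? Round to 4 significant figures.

v_x = 87.80 cos 53.00° = 52.839 m/s; v_y0 = 87.80 sin 53.00° = 70.120 m/s.
x = v_x t = 52.839 × 2.950 = 155.9 m.
y = 104.9 + v_y0 t − ½ g t² = 269.1 m.

x = 155.9 m, y = 269.1 m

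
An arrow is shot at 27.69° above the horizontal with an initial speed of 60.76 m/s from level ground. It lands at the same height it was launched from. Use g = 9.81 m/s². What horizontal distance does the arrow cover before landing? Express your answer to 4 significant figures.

For level ground, R = v₀² sin(2θ) / g.
sin(2 × 27.69°) = sin 55.380° = 0.8229.
R = (60.76)² × 0.8229 / 9.81 = 309.7 m.

309.7 m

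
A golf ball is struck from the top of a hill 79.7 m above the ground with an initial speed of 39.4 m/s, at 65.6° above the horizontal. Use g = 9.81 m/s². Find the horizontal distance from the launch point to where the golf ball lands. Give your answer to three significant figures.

Components: v_x = 39.4 cos 65.6° = 16.28 m/s, v_y = 39.4 sin 65.6° = 35.88 m/s.
Vertical: 0 = 79.7 + 35.88 t − ½(9.81) t² ⇒ 4.905 t² − 35.88 t − 79.7 = 0.
t = [35.88 + √(1287 + 1564)] / 9.810 = 9.100 s.
Horizontal: R = v_x · t = 16.28 × 9.100 = 148 m.

148 m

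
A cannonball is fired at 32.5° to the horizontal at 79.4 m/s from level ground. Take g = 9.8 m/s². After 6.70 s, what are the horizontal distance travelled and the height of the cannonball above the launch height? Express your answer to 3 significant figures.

v_x = 79.4 cos 32.5° = 66.97 m/s; v_y0 = 79.4 sin 32.5° = 42.66 m/s.
x = v_x t = 66.97 × 6.70 = 449 m.
y = v_y0 t − ½ g t² = 42.66×6.70 − 4.900×6.70² = 65.9 m.

x = 449 m, y = 65.9 m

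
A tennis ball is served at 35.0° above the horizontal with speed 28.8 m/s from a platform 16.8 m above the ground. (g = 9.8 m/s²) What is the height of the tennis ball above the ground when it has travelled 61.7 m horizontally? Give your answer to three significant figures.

v_x = 28.8 cos 35.0° = 23.59 m/s, v_y0 = 28.8 sin 35.0° = 16.52 m/s.
Time to reach x = 61.7 m: t = x / v_x = 61.7 / 23.59 = 2.616 s.
y = 16.8 + v_y0 t − ½ g t² = 16.8 + 16.52×2.616 − 4.900×2.616² = 26.5 m.

26.5 m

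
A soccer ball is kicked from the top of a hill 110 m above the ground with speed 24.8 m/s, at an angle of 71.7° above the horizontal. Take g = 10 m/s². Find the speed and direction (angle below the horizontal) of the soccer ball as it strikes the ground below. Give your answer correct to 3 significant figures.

53.1 m/s at 81.6° below the horizontal

v_x = 24.8 cos 71.7° = 7.787 m/s (constant).
|v_y| at impact = √((23.55)² + 2×10×110) = 52.48 m/s.
Speed = √(7.787² + 52.48²) = 53.1 m/s; angle = arctan(52.48/7.787) = 81.6° below horizontal.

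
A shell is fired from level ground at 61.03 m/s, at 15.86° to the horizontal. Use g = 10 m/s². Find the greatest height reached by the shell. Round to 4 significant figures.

Vertical component of launch velocity: v_y = 61.03 sin 15.86° = 16.679 m/s.
At the highest point the vertical velocity is zero, so v_y² = 2 g h_max.
h_max = (16.679)² / (2 × 10) = 278.19 / 20.00 = 13.91 m.

13.91 m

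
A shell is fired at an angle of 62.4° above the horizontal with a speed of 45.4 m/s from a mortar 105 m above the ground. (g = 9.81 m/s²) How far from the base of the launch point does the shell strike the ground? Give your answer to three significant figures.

Components: v_x = 45.4 cos 62.4° = 21.03 m/s, v_y = 45.4 sin 62.4° = 40.23 m/s.
Vertical: 0 = 105 + 40.23 t − ½(9.81) t² ⇒ 4.905 t² − 40.23 t − 105 = 0.
t = [40.23 + √(1618 + 2060)] / 9.810 = 10.28 s.
Horizontal: R = v_x · t = 21.03 × 10.28 = 216 m.

216 m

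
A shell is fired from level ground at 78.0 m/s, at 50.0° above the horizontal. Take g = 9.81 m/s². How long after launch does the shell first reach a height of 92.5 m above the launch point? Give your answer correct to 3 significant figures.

v_y0 = 78.0 sin 50.0° = 59.75 m/s.
Set y = v_y0 t − ½ g t² = 92.5: 4.905 t² − 59.75 t + 92.5 = 0.
t = [59.75 ± √(3570 − 1815)] / 9.81 = (59.75 ± 41.89) / 9.81, giving t = 1.82 s or t = 10.4 s.
The shell is on the way up at the first time, so t = 1.82 s.

1.82 s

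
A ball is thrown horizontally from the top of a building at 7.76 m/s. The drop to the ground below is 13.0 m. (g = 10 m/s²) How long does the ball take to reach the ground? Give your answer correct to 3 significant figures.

The horizontal speed doesn't affect the fall. With v_y0 = 0, h = ½ g t².
t = √(2 × 13.0 / 10) = √2.600 = 1.61 s.

1.61 s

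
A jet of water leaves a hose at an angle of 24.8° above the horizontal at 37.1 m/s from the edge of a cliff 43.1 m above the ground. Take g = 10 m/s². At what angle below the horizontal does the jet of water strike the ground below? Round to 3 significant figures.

v_x = 37.1 cos 24.8° = 33.68 m/s.
At impact |v_y| = √(v_y0² + 2 g h) = √(15.56² + 2×10×43.1) = 33.23 m/s.
Angle below horizontal = arctan(|v_y| / v_x) = arctan(33.23 / 33.68) = 44.6°.

44.6°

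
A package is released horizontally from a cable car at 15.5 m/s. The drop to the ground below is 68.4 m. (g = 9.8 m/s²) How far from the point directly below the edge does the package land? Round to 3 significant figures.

Initial vertical velocity is zero, so the fall time comes from h = ½ g t²: t = √(2 × 68.4 / 9.8) = 3.736 s.
Horizontal motion is uniform at 15.5 m/s, so x = 15.5 × 3.736 = 57.9 m.

57.9 m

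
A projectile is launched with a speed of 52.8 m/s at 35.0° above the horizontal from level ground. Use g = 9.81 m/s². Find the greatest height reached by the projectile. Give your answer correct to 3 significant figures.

46.7 m

Vertical component of launch velocity: v_y = 52.8 sin 35.0° = 30.28 m/s.
At the highest point the vertical velocity is zero, so v_y² = 2 g h_max.
h_max = (30.28)² / (2 × 9.81) = 916.9 / 19.62 = 46.7 m.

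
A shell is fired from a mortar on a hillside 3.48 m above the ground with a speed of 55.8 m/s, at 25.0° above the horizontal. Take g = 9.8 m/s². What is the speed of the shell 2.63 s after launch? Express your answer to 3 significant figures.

50.6 m/s

v_x = 55.8 cos 25.0° = 50.57 m/s (constant).
v_y(t) = 55.8 sin 25.0° − g t = 23.58 − 9.8 × 2.63 = -2.194 m/s.
Speed = √(v_x² + v_y²) = √(2557 + 4.814) = 50.6 m/s.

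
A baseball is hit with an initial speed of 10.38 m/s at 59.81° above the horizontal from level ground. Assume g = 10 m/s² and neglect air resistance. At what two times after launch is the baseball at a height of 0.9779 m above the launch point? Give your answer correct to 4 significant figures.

0.1166 s and 1.678 s

v_y0 = 10.38 sin 59.81° = 8.9721 m/s.
Set y = v_y0 t − ½ g t² = 0.9779: 5.000 t² − 8.9721 t + 0.9779 = 0.
t = [8.9721 ± √(80.499 − 19.558)] / 10 = (8.9721 ± 7.8065) / 10, giving t = 0.1166 s or t = 1.678 s.
So the baseball is at 0.9779 m at t = 0.1166 s (rising) and t = 1.678 s (falling).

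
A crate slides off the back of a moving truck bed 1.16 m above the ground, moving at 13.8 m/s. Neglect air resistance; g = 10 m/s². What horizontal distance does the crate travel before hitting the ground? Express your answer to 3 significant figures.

Initial vertical velocity is zero, so the fall time comes from h = ½ g t²: t = √(2 × 1.16 / 10) = 0.4817 s.
Horizontal motion is uniform at 13.8 m/s, so x = 13.8 × 0.4817 = 6.65 m.

6.65 m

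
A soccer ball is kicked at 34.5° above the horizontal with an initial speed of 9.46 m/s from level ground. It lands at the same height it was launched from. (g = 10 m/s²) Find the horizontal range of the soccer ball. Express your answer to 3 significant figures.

8.35 m

For level ground, R = v₀² sin(2θ) / g.
sin(2 × 34.5°) = sin 69.00° = 0.9336.
R = (9.46)² × 0.9336 / 10 = 8.35 m.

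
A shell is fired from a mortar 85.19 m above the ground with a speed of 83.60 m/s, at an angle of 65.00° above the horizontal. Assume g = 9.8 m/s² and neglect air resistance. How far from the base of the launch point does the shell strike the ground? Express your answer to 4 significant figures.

583.5 m

Components: v_x = 83.60 cos 65.00° = 35.331 m/s, v_y = 83.60 sin 65.00° = 75.767 m/s.
Vertical: 0 = 85.19 + 75.767 t − ½(9.8) t² ⇒ 4.900 t² − 75.767 t − 85.19 = 0.
t = [75.767 + √(5740.6 + 1669.7)] / 9.800 = 16.515 s.
Horizontal: R = v_x · t = 35.331 × 16.515 = 583.5 m.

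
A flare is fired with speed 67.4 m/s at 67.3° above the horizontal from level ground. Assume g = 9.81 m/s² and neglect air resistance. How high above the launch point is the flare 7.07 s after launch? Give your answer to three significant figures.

194 m

v_y0 = 67.4 sin 67.3° = 62.18 m/s.
y(t) = v_y0 t − ½ g t² = 62.18×7.07 − 4.905×7.07² = 194 m.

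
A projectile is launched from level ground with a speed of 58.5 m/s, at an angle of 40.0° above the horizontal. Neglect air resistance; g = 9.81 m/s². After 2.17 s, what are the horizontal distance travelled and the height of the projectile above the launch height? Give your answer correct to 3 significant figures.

x = 97.2 m, y = 58.5 m

v_x = 58.5 cos 40.0° = 44.81 m/s; v_y0 = 58.5 sin 40.0° = 37.60 m/s.
x = v_x t = 44.81 × 2.17 = 97.2 m.
y = v_y0 t − ½ g t² = 37.60×2.17 − 4.905×2.17² = 58.5 m.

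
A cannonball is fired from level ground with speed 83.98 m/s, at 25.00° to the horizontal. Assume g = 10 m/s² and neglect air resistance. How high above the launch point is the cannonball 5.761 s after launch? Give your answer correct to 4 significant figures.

v_y0 = 83.98 sin 25.00° = 35.491 m/s.
y(t) = v_y0 t − ½ g t² = 35.491×5.761 − 5.000×5.761² = 38.52 m.

38.52 m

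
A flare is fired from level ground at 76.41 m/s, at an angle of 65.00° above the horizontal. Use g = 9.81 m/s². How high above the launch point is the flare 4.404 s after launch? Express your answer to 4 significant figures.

v_y0 = 76.41 sin 65.00° = 69.251 m/s.
y(t) = v_y0 t − ½ g t² = 69.251×4.404 − 4.905×4.404² = 209.8 m.

209.8 m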